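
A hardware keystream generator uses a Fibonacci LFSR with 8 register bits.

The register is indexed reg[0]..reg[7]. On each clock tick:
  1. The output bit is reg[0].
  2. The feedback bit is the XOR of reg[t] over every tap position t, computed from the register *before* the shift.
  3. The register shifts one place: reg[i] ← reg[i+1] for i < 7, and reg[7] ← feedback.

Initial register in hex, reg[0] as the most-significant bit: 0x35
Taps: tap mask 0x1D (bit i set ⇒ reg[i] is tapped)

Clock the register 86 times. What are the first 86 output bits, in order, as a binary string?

00110101000110000011101010101111100101000010011111111000010111100011010000000100011100

tick  register→output (feedback)
  0  00110101→0 (0)
  1  01101010→0 (0)
  2  11010100→1 (0)
  3  10101000→1 (1)
  4  01010001→0 (1)
  5  10100011→1 (0)
  6  01000110→0 (0)
  7  10001100→1 (0)
  8  00011000→0 (0)
  9  00110000→0 (0)
 10  01100000→0 (1)
 11  11000001→1 (1)
 12  10000011→1 (1)
 13  00000111→0 (0)
 14  00001110→0 (1)
 15  00011101→0 (0)
 16  00111010→0 (1)
 17  01110101→0 (0)
 18  11101010→1 (1)
 19  11010101→1 (0)
 20  10101010→1 (1)
 21  01010101→0 (1)
 22  10101011→1 (1)
 23  01010111→0 (1)
 24  10101111→1 (1)
 25  01011111→0 (0)
 26  10111110→1 (0)
 27  01111100→0 (1)
 28  11111001→1 (0)
 29  11110010→1 (1)
 30  11100101→1 (0)
 31  11001010→1 (0)
 32  10010100→1 (0)
 33  00101000→0 (0)
 34  01010000→0 (1)
 35  10100001→1 (0)
 36  01000010→0 (0)
 37  10000100→1 (1)
 38  00001001→0 (1)
 39  00010011→0 (1)
 40  00100111→0 (1)
 41  01001111→0 (1)
 42  10011111→1 (1)
 43  00111111→0 (1)
 44  01111111→0 (1)
 45  11111111→1 (0)
 46  11111110→1 (0)
 47  11111100→1 (0)
 48  11111000→1 (0)
 49  11110000→1 (1)
 50  11100001→1 (0)
 51  11000010→1 (1)
 52  10000101→1 (1)
 53  00001011→0 (1)
 54  00010111→0 (1)
 55  00101111→0 (0)
 56  01011110→0 (0)
 57  10111100→1 (0)
 58  01111000→0 (1)
 59  11110001→1 (1)
 60  11100011→1 (0)
 61  11000110→1 (1)
 62  10001101→1 (0)
 63  00011010→0 (0)
 64  00110100→0 (0)
 65  01101000→0 (0)
 66  11010000→1 (0)
 67  10100000→1 (0)
 68  01000000→0 (0)
 69  10000000→1 (1)
 70  00000001→0 (0)
 71  00000010→0 (0)
 72  00000100→0 (0)
 73  00001000→0 (1)
 74  00010001→0 (1)
 75  00100011→0 (1)
 76  01000111→0 (0)
 77  10001110→1 (0)
 78  00011100→0 (0)
 79  00111000→0 (1)
 80  01110001→0 (0)
 81  11100010→1 (0)
 82  11000100→1 (1)
 83  10001001→1 (0)
 84  00010010→0 (1)
 85  00100101→0 (1)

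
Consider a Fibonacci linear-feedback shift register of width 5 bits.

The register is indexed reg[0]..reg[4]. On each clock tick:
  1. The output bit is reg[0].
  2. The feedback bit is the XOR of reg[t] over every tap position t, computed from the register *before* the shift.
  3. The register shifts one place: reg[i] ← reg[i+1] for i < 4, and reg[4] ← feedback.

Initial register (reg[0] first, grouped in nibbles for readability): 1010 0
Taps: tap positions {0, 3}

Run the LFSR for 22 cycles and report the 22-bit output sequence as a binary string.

tick  register→output (feedback)
  0  10100→1 (1)
  1  01001→0 (0)
  2  10010→1 (0)
  3  00100→0 (0)
  4  01000→0 (0)
  5  10000→1 (1)
  6  00001→0 (0)
  7  00010→0 (1)
  8  00101→0 (0)
  9  01010→0 (1)
 10  10101→1 (1)
 11  01011→0 (1)
 12  10111→1 (0)
 13  01110→0 (1)
 14  11101→1 (1)
 15  11011→1 (0)
 16  10110→1 (0)
 17  01100→0 (0)
 18  11000→1 (1)
 19  10001→1 (1)
 20  00011→0 (1)
 21  00111→0 (1)

1010010000101011101100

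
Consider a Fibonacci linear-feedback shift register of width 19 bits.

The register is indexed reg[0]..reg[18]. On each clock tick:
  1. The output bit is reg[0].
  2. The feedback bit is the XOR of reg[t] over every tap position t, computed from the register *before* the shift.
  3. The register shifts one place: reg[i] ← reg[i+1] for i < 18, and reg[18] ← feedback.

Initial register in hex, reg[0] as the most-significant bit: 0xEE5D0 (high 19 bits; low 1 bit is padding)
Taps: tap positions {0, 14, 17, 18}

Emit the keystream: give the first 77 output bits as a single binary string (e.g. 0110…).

tick  register→output (feedback)
  0  1110111001011101000→1 (1)
  1  1101110010111010001→1 (1)
  2  1011100101110100011→1 (1)
  3  0111001011101000111→0 (0)
  4  1110010111010001110→1 (0)
  5  1100101110100011100→1 (0)
  6  1001011101000111000→1 (0)
  7  0010111010001110000→0 (1)
  8  0101110100011100001→0 (1)
  9  1011101000111000011→1 (1)
 10  0111010001110000111→0 (0)
 11  1110100011100001110→1 (0)
 12  1101000111000011100→1 (0)
 13  1010001110000111000→1 (0)
 14  0100011100001110000→0 (1)
 15  1000111000011100001→1 (0)
 16  0001110000111000010→0 (1)
 17  0011100001110000101→0 (1)
 18  0111000011100001011→0 (0)
 19  1110000111000010110→1 (1)
 20  1100001110000101101→1 (0)
 21  1000011100001011010→1 (1)
 22  0000111000010110101→0 (0)
 23  0001110000101101010→0 (1)
 24  0011100001011010101→0 (0)
 25  0111000010110101010→0 (1)
 26  1110000101101010101→1 (1)
 27  1100001011010101011→1 (1)
 28  1000010110101010111→1 (0)
 29  0000101101010101110→0 (1)
 30  0001011010101011101→0 (0)
 31  0010110101010111010→0 (0)
 32  0101101010101110100→0 (1)
 33  1011010101011101001→1 (0)
 34  0110101010111010010→0 (0)
 35  1101010101110100100→1 (1)
 36  1010101011101001001→1 (0)
 37  0101010111010010010→0 (0)
 38  1010101110100100100→1 (1)
 39  0101011101001001001→0 (1)
 40  1010111010010010011→1 (0)
 41  0101110100100100110→0 (1)
 42  1011101001001001101→1 (0)
 43  0111010010010011010→0 (0)
 44  1110100100100110100→1 (0)
 45  1101001001001101000→1 (1)
 46  1010010010011010001→1 (1)
 47  0100100100110100011→0 (0)
 48  1001001001101000110→1 (0)
 49  0010010011010001100→0 (0)
 50  0100100110100011000→0 (1)
 51  1001001101000110001→1 (1)
 52  0010011010001100011→0 (0)
 53  0100110100011000110→0 (1)
 54  1001101000110001101→1 (0)
 55  0011010001100011010→0 (0)
 56  0110100011000110100→0 (1)
 57  1101000110001101001→1 (0)
 58  1010001100011010010→1 (1)
 59  0100011000110100101→0 (1)
 60  1000110001101001011→1 (1)
 61  0001100011010010111→0 (1)
 62  0011000110100101111→0 (0)
 63  0110001101001011110→0 (0)
 64  1100011010010111100→1 (0)
 65  1000110100101111000→1 (0)
 66  0001101001011110000→0 (1)
 67  0011010010111100001→0 (1)
 68  0110100101111000011→0 (0)
 69  1101001011110000110→1 (0)
 70  1010010111100001100→1 (1)
 71  0100101111000011001→0 (0)
 72  1001011110000110010→1 (1)
 73  0010111100001100101→0 (1)
 74  0101111000011001011→0 (0)
 75  1011110000110010110→1 (1)
 76  0111100001100101101→0 (1)

11101110010111010001110000111000010110101010111010010010011010001100011010010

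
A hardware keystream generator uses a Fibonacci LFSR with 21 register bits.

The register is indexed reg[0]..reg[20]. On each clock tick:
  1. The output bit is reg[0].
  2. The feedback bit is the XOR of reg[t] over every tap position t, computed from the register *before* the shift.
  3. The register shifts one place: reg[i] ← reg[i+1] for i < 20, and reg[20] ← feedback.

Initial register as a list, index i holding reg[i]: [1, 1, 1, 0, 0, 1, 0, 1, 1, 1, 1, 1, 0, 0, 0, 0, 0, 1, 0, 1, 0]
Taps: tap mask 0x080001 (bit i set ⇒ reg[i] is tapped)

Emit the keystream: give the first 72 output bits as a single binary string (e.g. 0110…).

k : reg_k → out_k, fb_k
0: 111001011111000001010 → 1, fb=0
1: 110010111110000010100 → 1, fb=1
2: 100101111100000101001 → 1, fb=1
3: 001011111000001010011 → 0, fb=1
4: 010111110000010100111 → 0, fb=1
5: 101111100000101001111 → 1, fb=0
6: 011111000001010011110 → 0, fb=1
7: 111110000010100111101 → 1, fb=1
8: 111100000101001111011 → 1, fb=0
9: 111000001010011110110 → 1, fb=0
10: 110000010100111101100 → 1, fb=1
11: 100000101001111011001 → 1, fb=1
12: 000001010011110110011 → 0, fb=1
13: 000010100111101100111 → 0, fb=1
14: 000101001111011001111 → 0, fb=1
15: 001010011110110011111 → 0, fb=1
16: 010100111101100111111 → 0, fb=1
17: 101001111011001111111 → 1, fb=0
18: 010011110110011111110 → 0, fb=1
19: 100111101100111111101 → 1, fb=1
20: 001111011001111111011 → 0, fb=1
21: 011110110011111110111 → 0, fb=1
22: 111101100111111101111 → 1, fb=0
23: 111011001111111011110 → 1, fb=0
24: 110110011111110111100 → 1, fb=1
25: 101100111111101111001 → 1, fb=1
26: 011001111111011110011 → 0, fb=1
27: 110011111110111100111 → 1, fb=0
28: 100111111101111001110 → 1, fb=0
29: 001111111011110011100 → 0, fb=0
30: 011111110111100111000 → 0, fb=0
31: 111111101111001110000 → 1, fb=1
32: 111111011110011100001 → 1, fb=1
33: 111110111100111000011 → 1, fb=0
34: 111101111001110000110 → 1, fb=0
35: 111011110011100001100 → 1, fb=1
36: 110111100111000011001 → 1, fb=1
37: 101111001110000110011 → 1, fb=0
38: 011110011100001100110 → 0, fb=1
39: 111100111000011001101 → 1, fb=1
40: 111001110000110011011 → 1, fb=0
41: 110011100001100110110 → 1, fb=0
42: 100111000011001101100 → 1, fb=1
43: 001110000110011011001 → 0, fb=0
44: 011100001100110110010 → 0, fb=1
45: 111000011001101100101 → 1, fb=1
46: 110000110011011001011 → 1, fb=0
47: 100001100110110010110 → 1, fb=0
48: 000011001101100101100 → 0, fb=0
49: 000110011011001011000 → 0, fb=0
50: 001100110110010110000 → 0, fb=0
51: 011001101100101100000 → 0, fb=0
52: 110011011001011000000 → 1, fb=1
53: 100110110010110000001 → 1, fb=1
54: 001101100101100000011 → 0, fb=1
55: 011011001011000000111 → 0, fb=1
56: 110110010110000001111 → 1, fb=0
57: 101100101100000011110 → 1, fb=0
58: 011001011000000111100 → 0, fb=0
59: 110010110000001111000 → 1, fb=1
60: 100101100000011110001 → 1, fb=1
61: 001011000000111100011 → 0, fb=1
62: 010110000001111000111 → 0, fb=1
63: 101100000011110001111 → 1, fb=0
64: 011000000111100011110 → 0, fb=1
65: 110000001111000111101 → 1, fb=1
66: 100000011110001111011 → 1, fb=0
67: 000000111100011110110 → 0, fb=1
68: 000001111000111101101 → 0, fb=0
69: 000011110001111011010 → 0, fb=1
70: 000111100011110110101 → 0, fb=0
71: 001111000111101101010 → 0, fb=1

111001011111000001010011110110011111110111100111000011001101100101100000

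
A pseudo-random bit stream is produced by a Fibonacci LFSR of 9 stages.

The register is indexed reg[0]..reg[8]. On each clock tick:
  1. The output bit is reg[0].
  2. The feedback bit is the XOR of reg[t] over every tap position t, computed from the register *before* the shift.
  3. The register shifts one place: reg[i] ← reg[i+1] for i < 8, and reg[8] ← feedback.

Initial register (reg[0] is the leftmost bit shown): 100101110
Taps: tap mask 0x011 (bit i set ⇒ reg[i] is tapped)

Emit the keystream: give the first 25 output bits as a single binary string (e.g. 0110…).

1001011101110000001110011

step | reg (before) | out | fb
   0 | 100101110 | 1 | 1
   1 | 001011101 | 0 | 1
   2 | 010111011 | 0 | 1
   3 | 101110111 | 1 | 0
   4 | 011101110 | 0 | 0
   5 | 111011100 | 1 | 0
   6 | 110111000 | 1 | 0
   7 | 101110000 | 1 | 0
   8 | 011100000 | 0 | 0
   9 | 111000000 | 1 | 1
  10 | 110000001 | 1 | 1
  11 | 100000011 | 1 | 1
  12 | 000000111 | 0 | 0
  13 | 000001110 | 0 | 0
  14 | 000011100 | 0 | 1
  15 | 000111001 | 0 | 1
  16 | 001110011 | 0 | 1
  17 | 011100111 | 0 | 0
  18 | 111001110 | 1 | 1
  19 | 110011101 | 1 | 0
  20 | 100111010 | 1 | 0
  21 | 001110100 | 0 | 1
  22 | 011101001 | 0 | 0
  23 | 111010010 | 1 | 0
  24 | 110100100 | 1 | 1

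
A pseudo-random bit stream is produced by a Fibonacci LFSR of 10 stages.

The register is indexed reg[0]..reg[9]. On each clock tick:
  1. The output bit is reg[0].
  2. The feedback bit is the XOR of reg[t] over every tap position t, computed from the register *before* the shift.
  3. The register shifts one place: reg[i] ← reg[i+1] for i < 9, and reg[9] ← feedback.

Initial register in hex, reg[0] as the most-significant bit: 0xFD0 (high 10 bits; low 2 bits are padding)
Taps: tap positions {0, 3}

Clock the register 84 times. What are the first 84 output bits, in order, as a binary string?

tick  register→output (feedback)
  0  1111110100→1 (0)
  1  1111101000→1 (0)
  2  1111010000→1 (0)
  3  1110100000→1 (1)
  4  1101000001→1 (0)
  5  1010000010→1 (1)
  6  0100000101→0 (0)
  7  1000001010→1 (1)
  8  0000010101→0 (0)
  9  0000101010→0 (0)
 10  0001010100→0 (1)
 11  0010101001→0 (0)
 12  0101010010→0 (1)
 13  1010100101→1 (1)
 14  0101001011→0 (1)
 15  1010010111→1 (1)
 16  0100101111→0 (0)
 17  1001011110→1 (0)
 18  0010111100→0 (0)
 19  0101111000→0 (1)
 20  1011110001→1 (0)
 21  0111100010→0 (1)
 22  1111000101→1 (0)
 23  1110001010→1 (1)
 24  1100010101→1 (1)
 25  1000101011→1 (1)
 26  0001010111→0 (1)
 27  0010101111→0 (0)
 28  0101011110→0 (1)
 29  1010111101→1 (1)
 30  0101111011→0 (1)
 31  1011110111→1 (0)
 32  0111101110→0 (1)
 33  1111011101→1 (0)
 34  1110111010→1 (1)
 35  1101110101→1 (0)
 36  1011101010→1 (0)
 37  0111010100→0 (1)
 38  1110101001→1 (1)
 39  1101010011→1 (0)
 40  1010100110→1 (1)
 41  0101001101→0 (1)
 42  1010011011→1 (1)
 43  0100110111→0 (0)
 44  1001101110→1 (0)
 45  0011011100→0 (1)
 46  0110111001→0 (0)
 47  1101110010→1 (0)
 48  1011100100→1 (0)
 49  0111001000→0 (1)
 50  1110010001→1 (1)
 51  1100100011→1 (1)
 52  1001000111→1 (0)
 53  0010001110→0 (0)
 54  0100011100→0 (0)
 55  1000111000→1 (1)
 56  0001110001→0 (1)
 57  0011100011→0 (1)
 58  0111000111→0 (1)
 59  1110001111→1 (1)
 60  1100011111→1 (1)
 61  1000111111→1 (1)
 62  0001111111→0 (1)
 63  0011111111→0 (1)
 64  0111111111→0 (1)
 65  1111111111→1 (0)
 66  1111111110→1 (0)
 67  1111111100→1 (0)
 68  1111111000→1 (0)
 69  1111110000→1 (0)
 70  1111100000→1 (0)
 71  1111000000→1 (0)
 72  1110000000→1 (1)
 73  1100000001→1 (1)
 74  1000000011→1 (1)
 75  0000000111→0 (0)
 76  0000001110→0 (0)
 77  0000011100→0 (0)
 78  0000111000→0 (0)
 79  0001110000→0 (1)
 80  0011100001→0 (1)
 81  0111000011→0 (1)
 82  1110000111→1 (1)
 83  1100001111→1 (1)

111111010000010101001011110001010111101110101001101110010001110001111111111000000011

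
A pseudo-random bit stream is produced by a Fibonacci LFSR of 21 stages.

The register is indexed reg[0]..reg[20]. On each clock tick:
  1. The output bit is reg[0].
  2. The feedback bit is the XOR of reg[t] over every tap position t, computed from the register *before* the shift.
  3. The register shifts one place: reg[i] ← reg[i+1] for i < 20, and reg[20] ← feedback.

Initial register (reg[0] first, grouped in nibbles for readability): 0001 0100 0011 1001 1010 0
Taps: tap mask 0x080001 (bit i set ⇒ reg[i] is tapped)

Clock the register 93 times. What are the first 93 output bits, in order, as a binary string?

k : reg_k → out_k, fb_k
0: 000101000011100110100 → 0, fb=0
1: 001010000111001101000 → 0, fb=0
2: 010100001110011010000 → 0, fb=0
3: 101000011100110100000 → 1, fb=1
4: 010000111001101000001 → 0, fb=0
5: 100001110011010000010 → 1, fb=0
6: 000011100110100000100 → 0, fb=0
7: 000111001101000001000 → 0, fb=0
8: 001110011010000010000 → 0, fb=0
9: 011100110100000100000 → 0, fb=0
10: 111001101000001000000 → 1, fb=1
11: 110011010000010000001 → 1, fb=1
12: 100110100000100000011 → 1, fb=0
13: 001101000001000000110 → 0, fb=1
14: 011010000010000001101 → 0, fb=0
15: 110100000100000011010 → 1, fb=0
16: 101000001000000110100 → 1, fb=1
17: 010000010000001101001 → 0, fb=0
18: 100000100000011010010 → 1, fb=0
19: 000001000000110100100 → 0, fb=0
20: 000010000001101001000 → 0, fb=0
21: 000100000011010010000 → 0, fb=0
22: 001000000110100100000 → 0, fb=0
23: 010000001101001000000 → 0, fb=0
24: 100000011010010000000 → 1, fb=1
25: 000000110100100000001 → 0, fb=0
26: 000001101001000000010 → 0, fb=1
27: 000011010010000000101 → 0, fb=0
28: 000110100100000001010 → 0, fb=1
29: 001101001000000010101 → 0, fb=0
30: 011010010000000101010 → 0, fb=1
31: 110100100000001010101 → 1, fb=1
32: 101001000000010101011 → 1, fb=0
33: 010010000000101010110 → 0, fb=1
34: 100100000001010101101 → 1, fb=1
35: 001000000010101011011 → 0, fb=1
36: 010000000101010110111 → 0, fb=1
37: 100000001010101101111 → 1, fb=0
38: 000000010101011011110 → 0, fb=1
39: 000000101010110111101 → 0, fb=0
40: 000001010101101111010 → 0, fb=1
41: 000010101011011110101 → 0, fb=0
42: 000101010110111101010 → 0, fb=1
43: 001010101101111010101 → 0, fb=0
44: 010101011011110101010 → 0, fb=1
45: 101010110111101010101 → 1, fb=1
46: 010101101111010101011 → 0, fb=1
47: 101011011110101010111 → 1, fb=0
48: 010110111101010101110 → 0, fb=1
49: 101101111010101011101 → 1, fb=1
50: 011011110101010111011 → 0, fb=1
51: 110111101010101110111 → 1, fb=0
52: 101111010101011101110 → 1, fb=0
53: 011110101010111011100 → 0, fb=0
54: 111101010101110111000 → 1, fb=1
55: 111010101011101110001 → 1, fb=1
56: 110101010111011100011 → 1, fb=0
57: 101010101110111000110 → 1, fb=0
58: 010101011101110001100 → 0, fb=0
59: 101010111011100011000 → 1, fb=1
60: 010101110111000110001 → 0, fb=0
61: 101011101110001100010 → 1, fb=0
62: 010111011100011000100 → 0, fb=0
63: 101110111000110001000 → 1, fb=1
64: 011101110001100010001 → 0, fb=0
65: 111011100011000100010 → 1, fb=0
66: 110111000110001000100 → 1, fb=1
67: 101110001100010001001 → 1, fb=1
68: 011100011000100010011 → 0, fb=1
69: 111000110001000100111 → 1, fb=0
70: 110001100010001001110 → 1, fb=0
71: 100011000100010011100 → 1, fb=1
72: 000110001000100111001 → 0, fb=0
73: 001100010001001110010 → 0, fb=1
74: 011000100010011100101 → 0, fb=0
75: 110001000100111001010 → 1, fb=0
76: 100010001001110010100 → 1, fb=1
77: 000100010011100101001 → 0, fb=0
78: 001000100111001010010 → 0, fb=1
79: 010001001110010100101 → 0, fb=0
80: 100010011100101001010 → 1, fb=0
81: 000100111001010010100 → 0, fb=0
82: 001001110010100101000 → 0, fb=0
83: 010011100101001010000 → 0, fb=0
84: 100111001010010100000 → 1, fb=1
85: 001110010100101000001 → 0, fb=0
86: 011100101001010000010 → 0, fb=1
87: 111001010010100000101 → 1, fb=1
88: 110010100101000001011 → 1, fb=0
89: 100101001010000010110 → 1, fb=0
90: 001010010100000101100 → 0, fb=0
91: 010100101000001011000 → 0, fb=0
92: 101001010000010110000 → 1, fb=1

000101000011100110100000100000011010010000000101010110111101010101110111000110001000100111001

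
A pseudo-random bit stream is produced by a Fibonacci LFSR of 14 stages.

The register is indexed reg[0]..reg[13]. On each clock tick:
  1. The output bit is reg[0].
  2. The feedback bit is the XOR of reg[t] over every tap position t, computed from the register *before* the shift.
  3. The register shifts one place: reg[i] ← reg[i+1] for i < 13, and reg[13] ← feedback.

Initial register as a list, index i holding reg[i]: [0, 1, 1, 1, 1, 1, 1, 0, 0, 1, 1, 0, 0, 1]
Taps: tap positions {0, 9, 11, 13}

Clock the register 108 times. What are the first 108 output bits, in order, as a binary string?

011111100110010001100100001001111001010011000000011010011010111000011001100001110010110010110101001010110100

k : reg_k → out_k, fb_k
0: 01111110011001 → 0, fb=0
1: 11111100110010 → 1, fb=0
2: 11111001100100 → 1, fb=0
3: 11110011001000 → 1, fb=1
4: 11100110010001 → 1, fb=1
5: 11001100100011 → 1, fb=0
6: 10011001000110 → 1, fb=0
7: 00110010001100 → 0, fb=1
8: 01100100011001 → 0, fb=0
9: 11001000110010 → 1, fb=0
10: 10010001100100 → 1, fb=0
11: 00100011001000 → 0, fb=0
12: 01000110010000 → 0, fb=1
13: 10001100100001 → 1, fb=0
14: 00011001000010 → 0, fb=0
15: 00110010000100 → 0, fb=1
16: 01100100001001 → 0, fb=1
17: 11001000010011 → 1, fb=1
18: 10010000100111 → 1, fb=1
19: 00100001001111 → 0, fb=0
20: 01000010011110 → 0, fb=0
21: 10000100111100 → 1, fb=1
22: 00001001111001 → 0, fb=0
23: 00010011110010 → 0, fb=1
24: 00100111100101 → 0, fb=0
25: 01001111001010 → 0, fb=0
26: 10011110010100 → 1, fb=1
27: 00111100101001 → 0, fb=1
28: 01111001010011 → 0, fb=0
29: 11110010100110 → 1, fb=0
30: 11100101001100 → 1, fb=0
31: 11001010011000 → 1, fb=0
32: 10010100110000 → 1, fb=0
33: 00101001100000 → 0, fb=0
34: 01010011000000 → 0, fb=0
35: 10100110000000 → 1, fb=1
36: 01001100000001 → 0, fb=1
37: 10011000000011 → 1, fb=0
38: 00110000000110 → 0, fb=1
39: 01100000001101 → 0, fb=0
40: 11000000011010 → 1, fb=0
41: 10000000110100 → 1, fb=1
42: 00000001101001 → 0, fb=1
43: 00000011010011 → 0, fb=0
44: 00000110100110 → 0, fb=1
45: 00001101001101 → 0, fb=0
46: 00011010011010 → 0, fb=1
47: 00110100110101 → 0, fb=1
48: 01101001101011 → 0, fb=1
49: 11010011010111 → 1, fb=0
50: 10100110101110 → 1, fb=0
51: 01001101011100 → 0, fb=0
52: 10011010111000 → 1, fb=0
53: 00110101110000 → 0, fb=1
54: 01101011100001 → 0, fb=1
55: 11010111000011 → 1, fb=0
56: 10101110000110 → 1, fb=0
57: 01011100001100 → 0, fb=1
58: 10111000011001 → 1, fb=1
59: 01110000110011 → 0, fb=0
60: 11100001100110 → 1, fb=0
61: 11000011001100 → 1, fb=0
62: 10000110011000 → 1, fb=0
63: 00001100110000 → 0, fb=1
64: 00011001100001 → 0, fb=1
65: 00110011000011 → 0, fb=1
66: 01100110000111 → 0, fb=0
67: 11001100001110 → 1, fb=0
68: 10011000011100 → 1, fb=1
69: 00110000111001 → 0, fb=0
70: 01100001110010 → 0, fb=1
71: 11000011100101 → 1, fb=1
72: 10000111001011 → 1, fb=0
73: 00001110010110 → 0, fb=0
74: 00011100101100 → 0, fb=1
75: 00111001011001 → 0, fb=0
76: 01110010110010 → 0, fb=1
77: 11100101100101 → 1, fb=1
78: 11001011001011 → 1, fb=0
79: 10010110010110 → 1, fb=1
80: 00101100101101 → 0, fb=0
81: 01011001011010 → 0, fb=1
82: 10110010110101 → 1, fb=0
83: 01100101101010 → 0, fb=0
84: 11001011010100 → 1, fb=1
85: 10010110101001 → 1, fb=0
86: 00101101010010 → 0, fb=1
87: 01011010100101 → 0, fb=0
88: 10110101001010 → 1, fb=1
89: 01101010010101 → 0, fb=1
90: 11010100101011 → 1, fb=0
91: 10101001010110 → 1, fb=1
92: 01010010101101 → 0, fb=0
93: 10100101011010 → 1, fb=0
94: 01001010110100 → 0, fb=0
95: 10010101101000 → 1, fb=1
96: 00101011010001 → 0, fb=0
97: 01010110100010 → 0, fb=0
98: 10101101000100 → 1, fb=0
99: 01011010001000 → 0, fb=0
100: 10110100010000 → 1, fb=0
101: 01101000100000 → 0, fb=0
102: 11010001000000 → 1, fb=1
103: 10100010000001 → 1, fb=0
104: 01000100000010 → 0, fb=0
105: 10001000000100 → 1, fb=0
106: 00010000001000 → 0, fb=0
107: 00100000010000 → 0, fb=1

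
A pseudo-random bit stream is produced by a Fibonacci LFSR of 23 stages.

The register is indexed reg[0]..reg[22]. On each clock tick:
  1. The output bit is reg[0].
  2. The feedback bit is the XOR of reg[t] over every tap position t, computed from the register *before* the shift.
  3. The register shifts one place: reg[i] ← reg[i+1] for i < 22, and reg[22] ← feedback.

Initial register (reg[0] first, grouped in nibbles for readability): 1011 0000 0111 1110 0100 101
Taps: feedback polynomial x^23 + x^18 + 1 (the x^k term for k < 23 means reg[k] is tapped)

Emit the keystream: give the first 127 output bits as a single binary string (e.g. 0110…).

1011000001111110010010110011100100110101001111111000111000011010101010100100111001000111011011111110001110010010010011011010101

k : reg_k → out_k, fb_k
0: 10110000011111100100101 → 1, fb=1
1: 01100000111111001001011 → 0, fb=0
2: 11000001111110010010110 → 1, fb=0
3: 10000011111100100101100 → 1, fb=1
4: 00000111111001001011001 → 0, fb=1
5: 00001111110010010110011 → 0, fb=1
6: 00011111100100101100111 → 0, fb=0
7: 00111111001001011001110 → 0, fb=0
8: 01111110010010110011100 → 0, fb=1
9: 11111100100101100111001 → 1, fb=0
10: 11111001001011001110010 → 1, fb=0
11: 11110010010110011100100 → 1, fb=1
12: 11100100101100111001001 → 1, fb=1
13: 11001001011001110010011 → 1, fb=0
14: 10010010110011100100110 → 1, fb=1
15: 00100101100111001001101 → 0, fb=0
16: 01001011001110010011010 → 0, fb=1
17: 10010110011100100110101 → 1, fb=0
18: 00101100111001001101010 → 0, fb=0
19: 01011001110010011010100 → 0, fb=1
20: 10110011100100110101001 → 1, fb=1
21: 01100111001001101010011 → 0, fb=1
22: 11001110010011010100111 → 1, fb=1
23: 10011100100110101001111 → 1, fb=1
24: 00111001001101010011111 → 0, fb=1
25: 01110010011010100111111 → 0, fb=1
26: 11100100110101001111111 → 1, fb=0
27: 11001001101010011111110 → 1, fb=0
28: 10010011010100111111100 → 1, fb=0
29: 00100110101001111111000 → 0, fb=1
30: 01001101010011111110001 → 0, fb=1
31: 10011010100111111100011 → 1, fb=1
32: 00110101001111111000111 → 0, fb=0
33: 01101010011111110001110 → 0, fb=0
34: 11010100111111100011100 → 1, fb=0
35: 10101001111111000111000 → 1, fb=0
36: 01010011111110001110000 → 0, fb=1
37: 10100111111100011100001 → 1, fb=1
38: 01001111111000111000011 → 0, fb=0
39: 10011111110001110000110 → 1, fb=1
40: 00111111100011100001101 → 0, fb=0
41: 01111111000111000011010 → 0, fb=1
42: 11111110001110000110101 → 1, fb=0
43: 11111100011100001101010 → 1, fb=1
44: 11111000111000011010101 → 1, fb=0
45: 11110001110000110101010 → 1, fb=1
46: 11100011100001101010101 → 1, fb=0
47: 11000111000011010101010 → 1, fb=1
48: 10001110000110101010101 → 1, fb=0
49: 00011100001101010101010 → 0, fb=0
50: 00111000011010101010100 → 0, fb=1
51: 01110000110101010101001 → 0, fb=0
52: 11100001101010101010010 → 1, fb=0
53: 11000011010101010100100 → 1, fb=1
54: 10000110101010101001001 → 1, fb=1
55: 00001101010101010010011 → 0, fb=1
56: 00011010101010100100111 → 0, fb=0
57: 00110101010101001001110 → 0, fb=0
58: 01101010101010010011100 → 0, fb=1
59: 11010101010100100111001 → 1, fb=0
60: 10101010101001001110010 → 1, fb=0
61: 01010101010010011100100 → 0, fb=0
62: 10101010100100111001000 → 1, fb=1
63: 01010101001001110010001 → 0, fb=1
64: 10101010010011100100011 → 1, fb=1
65: 01010100100111001000111 → 0, fb=0
66: 10101001001110010001110 → 1, fb=1
67: 01010010011100100011101 → 0, fb=1
68: 10100100111001000111011 → 1, fb=0
69: 01001001110010001110110 → 0, fb=1
70: 10010011100100011101101 → 1, fb=1
71: 00100111001000111011011 → 0, fb=1
72: 01001110010001110110111 → 0, fb=1
73: 10011100100011101101111 → 1, fb=1
74: 00111001000111011011111 → 0, fb=1
75: 01110010001110110111111 → 0, fb=1
76: 11100100011101101111111 → 1, fb=0
77: 11001000111011011111110 → 1, fb=0
78: 10010001110110111111100 → 1, fb=0
79: 00100011101101111111000 → 0, fb=1
80: 01000111011011111110001 → 0, fb=1
81: 10001110110111111100011 → 1, fb=1
82: 00011101101111111000111 → 0, fb=0
83: 00111011011111110001110 → 0, fb=0
84: 01110110111111100011100 → 0, fb=1
85: 11101101111111000111001 → 1, fb=0
86: 11011011111110001110010 → 1, fb=0
87: 10110111111100011100100 → 1, fb=1
88: 01101111111000111001001 → 0, fb=0
89: 11011111110001110010010 → 1, fb=0
90: 10111111100011100100100 → 1, fb=1
91: 01111111000111001001001 → 0, fb=0
92: 11111110001110010010010 → 1, fb=0
93: 11111100011100100100100 → 1, fb=1
94: 11111000111001001001001 → 1, fb=1
95: 11110001110010010010011 → 1, fb=0
96: 11100011100100100100110 → 1, fb=1
97: 11000111001001001001101 → 1, fb=1
98: 10001110010010010011011 → 1, fb=0
99: 00011100100100100110110 → 0, fb=1
100: 00111001001001001101101 → 0, fb=0
101: 01110010010010011011010 → 0, fb=1
102: 11100100100100110110101 → 1, fb=0
103: 11001001001001101101010 → 1, fb=1
104: 10010010010011011010101 → 1, fb=0
105: 00100100100110110101010 → 0, fb=0
106: 01001001001101101010100 → 0, fb=1
107: 10010010011011010101001 → 1, fb=1
108: 00100100110110101010011 → 0, fb=1
109: 01001001101101010100111 → 0, fb=0
110: 10010011011010101001110 → 1, fb=1
111: 00100110110101010011101 → 0, fb=1
112: 01001101101010100111011 → 0, fb=1
113: 10011011010101001110111 → 1, fb=0
114: 00110110101010011101110 → 0, fb=0
115: 01101101010100111011100 → 0, fb=1
116: 11011010101001110111001 → 1, fb=0
117: 10110101010011101110010 → 1, fb=0
118: 01101010100111011100100 → 0, fb=0
119: 11010101001110111001000 → 1, fb=1
120: 10101010011101110010001 → 1, fb=0
121: 01010100111011100100010 → 0, fb=0
122: 10101001110111001000100 → 1, fb=1
123: 01010011101110010001001 → 0, fb=0
124: 10100111011100100010010 → 1, fb=0
125: 01001110111001000100100 → 0, fb=0
126: 10011101110010001001000 → 1, fb=1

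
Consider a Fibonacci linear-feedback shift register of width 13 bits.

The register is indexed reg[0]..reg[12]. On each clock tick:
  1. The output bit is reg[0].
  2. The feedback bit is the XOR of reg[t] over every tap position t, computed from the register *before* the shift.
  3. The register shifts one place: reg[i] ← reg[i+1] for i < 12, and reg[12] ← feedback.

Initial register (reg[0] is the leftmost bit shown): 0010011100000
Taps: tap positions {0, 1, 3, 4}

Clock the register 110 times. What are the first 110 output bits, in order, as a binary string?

00100111000000010000100011011110100100111111000010100100111101000010111111111111100000000010010000011000011010

tick  register→output (feedback)
  0  0010011100000→0 (0)
  1  0100111000000→0 (0)
  2  1001110000000→1 (1)
  3  0011100000001→0 (0)
  4  0111000000010→0 (0)
  5  1110000000100→1 (0)
  6  1100000001000→1 (0)
  7  1000000010000→1 (1)
  8  0000000100001→0 (0)
  9  0000001000010→0 (0)
 10  0000010000100→0 (0)
 11  0000100001000→0 (1)
 12  0001000010001→0 (1)
 13  0010000100011→0 (0)
 14  0100001000110→0 (1)
 15  1000010001101→1 (1)
 16  0000100011011→0 (1)
 17  0001000110111→0 (1)
 18  0010001101111→0 (0)
 19  0100011011110→0 (1)
 20  1000110111101→1 (0)
 21  0001101111010→0 (0)
 22  0011011110100→0 (1)
 23  0110111101001→0 (0)
 24  1101111010010→1 (0)
 25  1011110100100→1 (1)
 26  0111101001001→0 (1)
 27  1111010010011→1 (1)
 28  1110100100111→1 (1)
 29  1101001001111→1 (1)
 30  1010010011111→1 (1)
 31  0100100111111→0 (0)
 32  1001001111110→1 (0)
 33  0010011111100→0 (0)
 34  0100111111000→0 (0)
 35  1001111110000→1 (1)
 36  0011111100001→0 (0)
 37  0111111000010→0 (1)
 38  1111110000101→1 (0)
 39  1111100001010→1 (0)
 40  1111000010100→1 (1)
 41  1110000101001→1 (0)
 42  1100001010010→1 (0)
 43  1000010100100→1 (1)
 44  0000101001001→0 (1)
 45  0001010010011→0 (1)
 46  0010100100111→0 (1)
 47  0101001001111→0 (0)
 48  1010010011110→1 (1)
 49  0100100111101→0 (0)
 50  1001001111010→1 (0)
 51  0010011110100→0 (0)
 52  0100111101000→0 (0)
 53  1001111010000→1 (1)
 54  0011110100001→0 (0)
 55  0111101000010→0 (1)
 56  1111010000101→1 (1)
 57  1110100001011→1 (1)
 58  1101000010111→1 (1)
 59  1010000101111→1 (1)
 60  0100001011111→0 (1)
 61  1000010111111→1 (1)
 62  0000101111111→0 (1)
 63  0001011111111→0 (1)
 64  0010111111111→0 (1)
 65  0101111111111→0 (1)
 66  1011111111111→1 (1)
 67  0111111111111→0 (1)
 68  1111111111111→1 (0)
 69  1111111111110→1 (0)
 70  1111111111100→1 (0)
 71  1111111111000→1 (0)
 72  1111111110000→1 (0)
 73  1111111100000→1 (0)
 74  1111111000000→1 (0)
 75  1111110000000→1 (0)
 76  1111100000000→1 (0)
 77  1111000000000→1 (1)
 78  1110000000001→1 (0)
 79  1100000000010→1 (0)
 80  1000000000100→1 (1)
 81  0000000001001→0 (0)
 82  0000000010010→0 (0)
 83  0000000100100→0 (0)
 84  0000001001000→0 (0)
 85  0000010010000→0 (0)
 86  0000100100000→0 (1)
 87  0001001000001→0 (1)
 88  0010010000011→0 (0)
 89  0100100000110→0 (0)
 90  1001000001100→1 (0)
 91  0010000011000→0 (0)
 92  0100000110000→0 (1)
 93  1000001100001→1 (1)
 94  0000011000011→0 (0)
 95  0000110000110→0 (1)
 96  0001100001101→0 (0)
 97  0011000011010→0 (1)
 98  0110000110101→0 (1)
 99  1100001101011→1 (0)
100  1000011010110→1 (1)
101  0000110101101→0 (1)
102  0001101011011→0 (0)
103  0011010110110→0 (1)
104  0110101101101→0 (0)
105  1101011011010→1 (1)
106  1010110110101→1 (0)
107  0101101101010→0 (1)
108  1011011010101→1 (0)
109  0110110101010→0 (0)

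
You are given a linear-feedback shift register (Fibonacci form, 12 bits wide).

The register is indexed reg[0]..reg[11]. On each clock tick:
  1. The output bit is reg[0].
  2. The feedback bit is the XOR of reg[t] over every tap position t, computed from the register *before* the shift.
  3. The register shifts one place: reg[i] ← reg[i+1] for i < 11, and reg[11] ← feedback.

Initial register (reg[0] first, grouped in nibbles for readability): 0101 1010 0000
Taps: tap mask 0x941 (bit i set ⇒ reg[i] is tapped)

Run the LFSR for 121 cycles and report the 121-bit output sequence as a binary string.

0101101000001001111011101000100001110100000110110001011100010111100110110011101101001100011111001010101010001111101101100

step | reg (before) | out | fb
   0 | 010110100000 | 0 | 1
   1 | 101101000001 | 1 | 0
   2 | 011010000010 | 0 | 0
   3 | 110100000100 | 1 | 1
   4 | 101000001001 | 1 | 1
   5 | 010000010011 | 0 | 1
   6 | 100000100111 | 1 | 1
   7 | 000001001111 | 0 | 0
   8 | 000010011110 | 0 | 1
   9 | 000100111101 | 0 | 1
  10 | 001001111011 | 0 | 1
  11 | 010011110111 | 0 | 0
  12 | 100111101110 | 1 | 1
  13 | 001111011101 | 0 | 0
  14 | 011110111010 | 0 | 0
  15 | 111101110100 | 1 | 0
  16 | 111011101000 | 1 | 1
  17 | 110111010001 | 1 | 0
  18 | 101110100010 | 1 | 0
  19 | 011101000100 | 0 | 0
  20 | 111010001000 | 1 | 0
  21 | 110100010000 | 1 | 1
  22 | 101000100001 | 1 | 1
  23 | 010001000011 | 0 | 1
  24 | 100010000111 | 1 | 0
  25 | 000100001110 | 0 | 1
  26 | 001000011101 | 0 | 0
  27 | 010000111010 | 0 | 0
  28 | 100001110100 | 1 | 0
  29 | 000011101000 | 0 | 0
  30 | 000111010000 | 0 | 0
  31 | 001110100000 | 0 | 1
  32 | 011101000001 | 0 | 1
  33 | 111010000011 | 1 | 0
  34 | 110100000110 | 1 | 1
  35 | 101000001101 | 1 | 1
  36 | 010000011011 | 0 | 0
  37 | 100000110110 | 1 | 0
  38 | 000001101100 | 0 | 0
  39 | 000011011000 | 0 | 1
  40 | 000110110001 | 0 | 0
  41 | 001101100010 | 0 | 1
  42 | 011011000101 | 0 | 1
  43 | 110110001011 | 1 | 1
  44 | 101100010111 | 1 | 0
  45 | 011000101110 | 0 | 0
  46 | 110001011100 | 1 | 0
  47 | 100010111000 | 1 | 1
  48 | 000101110001 | 0 | 0
  49 | 001011100010 | 0 | 1
  50 | 010111000101 | 0 | 1
  51 | 101110001011 | 1 | 1
  52 | 011100010111 | 0 | 1
  53 | 111000101111 | 1 | 0
  54 | 110001011110 | 1 | 0
  55 | 100010111100 | 1 | 1
  56 | 000101111001 | 0 | 1
  57 | 001011110011 | 0 | 0
  58 | 010111100110 | 0 | 1
  59 | 101111001101 | 1 | 1
  60 | 011110011011 | 0 | 0
  61 | 111100110110 | 1 | 0
  62 | 111001101100 | 1 | 1
  63 | 110011011001 | 1 | 1
  64 | 100110110011 | 1 | 1
  65 | 001101100111 | 0 | 0
  66 | 011011001110 | 0 | 1
  67 | 110110011101 | 1 | 1
  68 | 101100111011 | 1 | 0
  69 | 011001110110 | 0 | 1
  70 | 110011101101 | 1 | 0
  71 | 100111011010 | 1 | 0
  72 | 001110110100 | 0 | 1
  73 | 011101101001 | 0 | 1
  74 | 111011010011 | 1 | 0
  75 | 110110100110 | 1 | 0
  76 | 101101001100 | 1 | 0
  77 | 011010011000 | 0 | 1
  78 | 110100110001 | 1 | 1
  79 | 101001100011 | 1 | 1
  80 | 010011000111 | 0 | 1
  81 | 100110001111 | 1 | 1
  82 | 001100011111 | 0 | 0
  83 | 011000111110 | 0 | 0
  84 | 110001111100 | 1 | 1
  85 | 100011111001 | 1 | 0
  86 | 000111110010 | 0 | 1
  87 | 001111100101 | 0 | 0
  88 | 011111001010 | 0 | 1
  89 | 111110010101 | 1 | 0
  90 | 111100101010 | 1 | 1
  91 | 111001010101 | 1 | 0
  92 | 110010101010 | 1 | 1
  93 | 100101010101 | 1 | 0
  94 | 001010101010 | 0 | 0
  95 | 010101010100 | 0 | 0
  96 | 101010101000 | 1 | 1
  97 | 010101010001 | 0 | 1
  98 | 101010100011 | 1 | 1
  99 | 010101000111 | 0 | 1
 100 | 101010001111 | 1 | 1
 101 | 010100011111 | 0 | 0
 102 | 101000111110 | 1 | 1
 103 | 010001111101 | 0 | 1
 104 | 100011111011 | 1 | 0
 105 | 000111110110 | 0 | 1
 106 | 001111101101 | 0 | 1
 107 | 011111011011 | 0 | 0
 108 | 111110110110 | 1 | 0
 109 | 111101101100 | 1 | 1
 110 | 111011011001 | 1 | 1
 111 | 110110110011 | 1 | 1
 112 | 101101100111 | 1 | 1
 113 | 011011001111 | 0 | 0
 114 | 110110011110 | 1 | 0
 115 | 101100111100 | 1 | 1
 116 | 011001111001 | 0 | 1
 117 | 110011110011 | 1 | 1
 118 | 100111100111 | 1 | 1
 119 | 001111001111 | 0 | 0
 120 | 011110011110 | 0 | 1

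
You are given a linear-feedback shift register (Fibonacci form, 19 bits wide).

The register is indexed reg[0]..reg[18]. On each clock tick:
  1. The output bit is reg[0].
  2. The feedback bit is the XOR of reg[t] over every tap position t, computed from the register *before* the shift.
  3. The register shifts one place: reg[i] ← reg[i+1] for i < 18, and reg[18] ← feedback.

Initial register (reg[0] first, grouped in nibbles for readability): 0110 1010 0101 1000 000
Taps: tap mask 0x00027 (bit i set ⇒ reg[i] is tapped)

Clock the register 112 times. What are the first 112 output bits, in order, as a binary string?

k : reg_k → out_k, fb_k
0: 0110101001011000000 → 0, fb=0
1: 1101010010110000000 → 1, fb=1
2: 1010100101100000001 → 1, fb=0
3: 0101001011000000010 → 0, fb=1
4: 1010010110000000101 → 1, fb=1
5: 0100101100000001011 → 0, fb=1
6: 1001011000000010111 → 1, fb=0
7: 0010110000000101110 → 0, fb=0
8: 0101100000001011100 → 0, fb=1
9: 1011000000010111001 → 1, fb=0
10: 0110000000101110010 → 0, fb=0
11: 1100000001011100100 → 1, fb=0
12: 1000000010111001000 → 1, fb=1
13: 0000000101110010001 → 0, fb=0
14: 0000001011100100010 → 0, fb=0
15: 0000010111001000100 → 0, fb=1
16: 0000101110010001001 → 0, fb=0
17: 0001011100100010010 → 0, fb=1
18: 0010111001000100101 → 0, fb=0
19: 0101110010001001010 → 0, fb=0
20: 1011100100010010100 → 1, fb=0
21: 0111001000100101000 → 0, fb=0
22: 1110010001001010000 → 1, fb=0
23: 1100100010010100000 → 1, fb=0
24: 1001000100101000000 → 1, fb=1
25: 0010001001010000001 → 0, fb=1
26: 0100010010100000011 → 0, fb=0
27: 1000100101000000110 → 1, fb=1
28: 0001001010000001101 → 0, fb=0
29: 0010010100000011010 → 0, fb=0
30: 0100101000000110100 → 0, fb=1
31: 1001010000001101001 → 1, fb=0
32: 0010100000011010010 → 0, fb=1
33: 0101000000110100101 → 0, fb=1
34: 1010000001101001011 → 1, fb=0
35: 0100000011010010110 → 0, fb=1
36: 1000000110100101101 → 1, fb=1
37: 0000001101001011011 → 0, fb=0
38: 0000011010010110110 → 0, fb=1
39: 0000110100101101101 → 0, fb=1
40: 0001101001011011011 → 0, fb=0
41: 0011010010110110110 → 0, fb=0
42: 0110100101101101100 → 0, fb=0
43: 1101001011011011000 → 1, fb=0
44: 1010010110110110000 → 1, fb=1
45: 0100101101101100001 → 0, fb=1
46: 1001011011011000011 → 1, fb=0
47: 0010110110110000110 → 0, fb=0
48: 0101101101100001100 → 0, fb=1
49: 1011011011000011001 → 1, fb=1
50: 0110110110000110011 → 0, fb=1
51: 1101101100001100111 → 1, fb=0
52: 1011011000011001110 → 1, fb=1
53: 0110110000110011101 → 0, fb=1
54: 1101100001100111011 → 1, fb=0
55: 1011000011001110110 → 1, fb=0
56: 0110000110011101100 → 0, fb=0
57: 1100001100111011000 → 1, fb=0
58: 1000011001110110000 → 1, fb=0
59: 0000110011101100000 → 0, fb=1
60: 0001100111011000001 → 0, fb=0
61: 0011001110110000010 → 0, fb=1
62: 0110011101100000101 → 0, fb=1
63: 1100111011000001011 → 1, fb=1
64: 1001110110000010111 → 1, fb=0
65: 0011101100000101110 → 0, fb=1
66: 0111011000001011101 → 0, fb=1
67: 1110110000010111011 → 1, fb=0
68: 1101100000101110110 → 1, fb=0
69: 1011000001011101100 → 1, fb=0
70: 0110000010111011000 → 0, fb=0
71: 1100000101110110000 → 1, fb=0
72: 1000001011101100000 → 1, fb=1
73: 0000010111011000001 → 0, fb=1
74: 0000101110110000011 → 0, fb=0
75: 0001011101100000110 → 0, fb=1
76: 0010111011000001101 → 0, fb=0
77: 0101110110000011010 → 0, fb=0
78: 1011101100000110100 → 1, fb=0
79: 0111011000001101000 → 0, fb=1
80: 1110110000011010001 → 1, fb=0
81: 1101100000110100010 → 1, fb=0
82: 1011000001101000100 → 1, fb=0
83: 0110000011010001000 → 0, fb=0
84: 1100000110100010000 → 1, fb=0
85: 1000001101000100000 → 1, fb=1
86: 0000011010001000001 → 0, fb=1
87: 0000110100010000011 → 0, fb=1
88: 0001101000100000111 → 0, fb=0
89: 0011010001000001110 → 0, fb=0
90: 0110100010000011100 → 0, fb=0
91: 1101000100000111000 → 1, fb=0
92: 1010001000001110000 → 1, fb=0
93: 0100010000011100000 → 0, fb=0
94: 1000100000111000000 → 1, fb=1
95: 0001000001110000001 → 0, fb=0
96: 0010000011100000010 → 0, fb=1
97: 0100000111000000101 → 0, fb=1
98: 1000001110000001011 → 1, fb=1
99: 0000011100000010111 → 0, fb=1
100: 0000111000000101111 → 0, fb=1
101: 0001110000001011111 → 0, fb=1
102: 0011100000010111111 → 0, fb=1
103: 0111000000101111111 → 0, fb=0
104: 1110000001011111110 → 1, fb=1
105: 1100000010111111101 → 1, fb=0
106: 1000000101111111010 → 1, fb=1
107: 0000001011111110101 → 0, fb=0
108: 0000010111111101010 → 0, fb=1
109: 0000101111111010101 → 0, fb=0
110: 0001011111110101010 → 0, fb=1
111: 0010111111101010101 → 0, fb=0

0110101001011000000010111001000100101000000110100101101101100001100111011000001011101100000110100010000011100000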